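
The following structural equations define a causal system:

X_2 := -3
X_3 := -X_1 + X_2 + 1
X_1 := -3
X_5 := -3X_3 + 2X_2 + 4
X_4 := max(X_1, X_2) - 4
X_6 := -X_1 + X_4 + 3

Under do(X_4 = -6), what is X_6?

0

Under do(X_4=-6), the mechanism X_4 := max(X_1, X_2) - 4 is discarded; X_4 is fixed at -6.
X_6 = -X_1 + X_4 + 3  [with X_1=-3, X_4=-6]  = 0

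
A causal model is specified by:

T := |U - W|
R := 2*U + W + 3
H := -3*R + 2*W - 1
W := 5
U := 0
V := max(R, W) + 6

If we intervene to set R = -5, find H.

24

The intervention breaks the incoming arrows to R: R := 2*U + W + 3 no longer applies, and R = -5.
H = -3*R + 2*W - 1  [with R=-5, W=5]  = 24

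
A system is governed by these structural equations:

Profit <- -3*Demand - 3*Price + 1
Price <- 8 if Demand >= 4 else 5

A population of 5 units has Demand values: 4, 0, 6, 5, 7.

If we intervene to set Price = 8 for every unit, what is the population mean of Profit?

do(Price=8) breaks Price's dependence on Demand. With Price=8 fixed, Profit across the units is -35, -23, -41, -38, -44, mean -36.2.

-36.2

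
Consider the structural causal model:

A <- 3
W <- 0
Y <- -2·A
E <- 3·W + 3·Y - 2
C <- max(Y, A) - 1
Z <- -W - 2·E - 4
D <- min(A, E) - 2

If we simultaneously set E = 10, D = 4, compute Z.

The joint intervention fixes E = 10, D = 4, removing each variable's own equation.
Z = -W - 2·E - 4  [with W=0, E=10]  = -24

-24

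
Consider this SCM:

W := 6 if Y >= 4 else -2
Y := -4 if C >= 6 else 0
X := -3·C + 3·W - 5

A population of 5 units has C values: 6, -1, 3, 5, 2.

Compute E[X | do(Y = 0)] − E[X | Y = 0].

Under do(Y=0), Y's equation is replaced by Y=0 for every unit. Per-unit X: -29, -8, -20, -26, -17. Mean = -20.
E[X|Y=0] averages over only the 4 units with Y=0 (C = -1, 3, 5, 2): X = -8, -20, -26, -17, mean -17.75.
Difference = -20 − (-17.75) = -2.25.

-2.25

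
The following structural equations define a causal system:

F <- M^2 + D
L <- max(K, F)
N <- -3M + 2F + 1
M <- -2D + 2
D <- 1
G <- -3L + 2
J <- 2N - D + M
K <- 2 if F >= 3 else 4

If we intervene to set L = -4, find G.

14

do(L=-4) replaces the equation L <- max(K, F) with the constant L = -4.
G = -3L + 2  [with L=-4]  = 14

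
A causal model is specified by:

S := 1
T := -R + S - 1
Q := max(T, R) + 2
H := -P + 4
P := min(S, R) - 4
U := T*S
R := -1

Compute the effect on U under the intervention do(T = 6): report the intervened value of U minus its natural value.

5

The intervention breaks the incoming arrows to T: T := -R + S - 1 no longer applies, and T = 6.
U = T*S  [with T=6, S=1]  = 6
Without intervention: T = -R + S - 1  [with R=-1, S=1]  = 1; U = T*S  [with T=1, S=1]  = 1.
Change = 6 − 1 = 5.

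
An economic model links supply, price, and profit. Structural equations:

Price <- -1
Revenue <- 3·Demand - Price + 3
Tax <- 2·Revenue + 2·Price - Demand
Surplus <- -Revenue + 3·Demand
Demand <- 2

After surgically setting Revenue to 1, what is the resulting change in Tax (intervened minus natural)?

-18

The intervention breaks the incoming arrows to Revenue: Revenue <- 3·Demand - Price + 3 no longer applies, and Revenue = 1.
Tax = 2·Revenue + 2·Price - Demand  [with Revenue=1, Price=-1, Demand=2]  = -2
Without intervention: Revenue = 3·Demand - Price + 3  [with Demand=2, Price=-1]  = 10; Tax = 2·Revenue + 2·Price - Demand  [with Revenue=10, Price=-1, Demand=2]  = 16.
Change = -2 − 16 = -18.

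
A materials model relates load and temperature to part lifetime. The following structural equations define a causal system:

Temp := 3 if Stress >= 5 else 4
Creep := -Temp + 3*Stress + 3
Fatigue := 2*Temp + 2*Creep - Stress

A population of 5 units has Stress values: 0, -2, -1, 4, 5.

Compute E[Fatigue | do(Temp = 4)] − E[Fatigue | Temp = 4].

do(Temp=4) breaks Temp's dependence on Stress. With Temp=4 fixed, Fatigue across the units is 6, -4, 1, 26, 31, mean 12.
E[Fatigue|Temp=4] averages over only the 4 units with Temp=4 (Stress = 0, -2, -1, 4): Fatigue = 6, -4, 1, 26, mean 7.25.
Difference = 12 − 7.25 = 4.75.

4.75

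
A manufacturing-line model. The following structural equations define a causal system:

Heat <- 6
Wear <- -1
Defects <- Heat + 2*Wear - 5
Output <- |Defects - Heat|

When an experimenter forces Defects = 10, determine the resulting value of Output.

4

The intervention breaks the incoming arrows to Defects: Defects <- Heat + 2*Wear - 5 no longer applies, and Defects = 10.
Output = |Defects - Heat|  [with Defects=10, Heat=6]  = 4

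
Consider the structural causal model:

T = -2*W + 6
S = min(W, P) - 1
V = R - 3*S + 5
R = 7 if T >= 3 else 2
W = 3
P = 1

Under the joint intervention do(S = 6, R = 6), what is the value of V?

-7

Setting S = 6, R = 6 by intervention discards those variables' equations.
V = R - 3*S + 5  [with R=6, S=6]  = -7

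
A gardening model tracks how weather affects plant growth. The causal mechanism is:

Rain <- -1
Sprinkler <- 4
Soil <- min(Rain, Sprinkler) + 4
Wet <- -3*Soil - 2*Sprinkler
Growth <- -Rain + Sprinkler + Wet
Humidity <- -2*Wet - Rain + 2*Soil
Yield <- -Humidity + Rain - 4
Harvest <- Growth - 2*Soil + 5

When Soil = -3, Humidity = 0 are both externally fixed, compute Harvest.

17

Setting Soil = -3, Humidity = 0 by intervention discards those variables' equations.
Wet = -3*Soil - 2*Sprinkler  [with Soil=-3, Sprinkler=4]  = 1
Growth = -Rain + Sprinkler + Wet  [with Rain=-1, Sprinkler=4, Wet=1]  = 6
Harvest = Growth - 2*Soil + 5  [with Growth=6, Soil=-3]  = 17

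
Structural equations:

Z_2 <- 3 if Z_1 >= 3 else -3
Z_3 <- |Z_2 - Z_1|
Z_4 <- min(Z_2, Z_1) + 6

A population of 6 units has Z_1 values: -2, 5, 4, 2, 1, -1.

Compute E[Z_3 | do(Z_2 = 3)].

2.5

Under do(Z_2=3), Z_2's equation is replaced by Z_2=3 for every unit. Per-unit Z_3: 5, 2, 1, 1, 2, 4. Mean = 2.5.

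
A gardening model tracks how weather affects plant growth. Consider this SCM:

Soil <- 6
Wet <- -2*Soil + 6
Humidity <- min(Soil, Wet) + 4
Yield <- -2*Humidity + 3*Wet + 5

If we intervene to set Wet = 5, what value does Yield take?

Under do(Wet=5), the mechanism Wet <- -2*Soil + 6 is discarded; Wet is fixed at 5.
Humidity = min(Soil, Wet) + 4  [with Soil=6, Wet=5]  = 9
Yield = -2*Humidity + 3*Wet + 5  [with Humidity=9, Wet=5]  = 2

2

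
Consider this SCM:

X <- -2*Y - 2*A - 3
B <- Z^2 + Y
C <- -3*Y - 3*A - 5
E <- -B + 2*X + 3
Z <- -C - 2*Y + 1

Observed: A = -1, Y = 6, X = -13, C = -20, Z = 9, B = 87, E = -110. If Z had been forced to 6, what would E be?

Under do(Z=6), the mechanism Z <- -C - 2*Y + 1 is discarded; Z is fixed at 6.
X = -2*Y - 2*A - 3  [with Y=6, A=-1]  = -13
B = Z^2 + Y  [with Z=6, Y=6]  = 42
E = -B + 2*X + 3  [with B=42, X=-13]  = -65

-65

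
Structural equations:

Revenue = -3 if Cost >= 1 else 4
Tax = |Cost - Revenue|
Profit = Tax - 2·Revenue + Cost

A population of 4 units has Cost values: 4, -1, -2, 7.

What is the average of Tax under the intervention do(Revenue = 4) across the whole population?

Every unit gets Revenue=4 under the intervention. Tax values become 0, 5, 6, 3; E[Tax|do(Revenue=4)] = 3.5.

3.5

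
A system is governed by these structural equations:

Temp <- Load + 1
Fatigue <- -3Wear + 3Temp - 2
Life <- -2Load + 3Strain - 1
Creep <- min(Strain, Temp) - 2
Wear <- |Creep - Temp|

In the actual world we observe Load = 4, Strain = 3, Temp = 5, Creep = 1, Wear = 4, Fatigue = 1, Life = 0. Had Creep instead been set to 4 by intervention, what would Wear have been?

1

Intervening sets Creep = 4 and removes its equation (Creep <- min(Strain, Temp) - 2).
Temp = Load + 1  [with Load=4]  = 5
Wear = |Creep - Temp|  [with Creep=4, Temp=5]  = 1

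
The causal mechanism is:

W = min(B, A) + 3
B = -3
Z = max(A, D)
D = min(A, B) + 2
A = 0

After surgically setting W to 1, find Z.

0

The intervention breaks the incoming arrows to W: W = min(B, A) + 3 no longer applies, and W = 1.
Since Z is not a descendant of the intervened variable, it is unaffected.
D = min(A, B) + 2  [with A=0, B=-3]  = -1
Z = max(A, D)  [with A=0, D=-1]  = 0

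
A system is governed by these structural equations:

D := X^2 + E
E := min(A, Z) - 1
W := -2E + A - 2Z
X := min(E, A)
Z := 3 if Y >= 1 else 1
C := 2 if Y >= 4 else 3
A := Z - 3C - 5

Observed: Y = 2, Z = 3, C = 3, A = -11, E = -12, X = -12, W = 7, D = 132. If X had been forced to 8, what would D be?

52

Intervening sets X = 8 and removes its equation (X := min(E, A)).
Z = 3 if Y >= 1 else 1  [with Y=2]  = 3
C = 2 if Y >= 4 else 3  [with Y=2]  = 3
A = Z - 3C - 5  [with Z=3, C=3]  = -11
E = min(A, Z) - 1  [with A=-11, Z=3]  = -12
D = X^2 + E  [with X=8, E=-12]  = 52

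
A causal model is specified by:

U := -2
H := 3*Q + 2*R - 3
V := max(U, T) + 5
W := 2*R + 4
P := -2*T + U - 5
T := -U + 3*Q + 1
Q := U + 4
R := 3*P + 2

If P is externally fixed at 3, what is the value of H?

25

do(P=3) replaces the equation P := -2*T + U - 5 with the constant P = 3.
Q = U + 4  [with U=-2]  = 2
R = 3*P + 2  [with P=3]  = 11
H = 3*Q + 2*R - 3  [with Q=2, R=11]  = 25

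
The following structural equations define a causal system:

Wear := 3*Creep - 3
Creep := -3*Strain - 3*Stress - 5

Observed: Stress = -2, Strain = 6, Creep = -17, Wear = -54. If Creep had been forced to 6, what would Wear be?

The intervention breaks the incoming arrows to Creep: Creep := -3*Strain - 3*Stress - 5 no longer applies, and Creep = 6.
Wear = 3*Creep - 3  [with Creep=6]  = 15

15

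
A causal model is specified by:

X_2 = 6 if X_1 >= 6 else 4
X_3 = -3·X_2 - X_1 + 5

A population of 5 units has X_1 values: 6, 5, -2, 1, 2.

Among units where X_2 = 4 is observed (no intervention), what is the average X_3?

-8.5

Observing X_2=4 restricts to units where X_2's equation naturally yields 4: X_1 ∈ {5, -2, 1, 2}. In that subpopulation X_3 = -12, -5, -8, -9, mean -8.5.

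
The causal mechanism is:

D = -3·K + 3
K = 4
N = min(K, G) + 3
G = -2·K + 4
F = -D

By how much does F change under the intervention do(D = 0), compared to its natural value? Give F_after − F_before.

-9

The intervention breaks the incoming arrows to D: D = -3·K + 3 no longer applies, and D = 0.
F = -D  [with D=0]  = 0
Without intervention: D = -3·K + 3  [with K=4]  = -9; F = -D  [with D=-9]  = 9.
Change = 0 − 9 = -9.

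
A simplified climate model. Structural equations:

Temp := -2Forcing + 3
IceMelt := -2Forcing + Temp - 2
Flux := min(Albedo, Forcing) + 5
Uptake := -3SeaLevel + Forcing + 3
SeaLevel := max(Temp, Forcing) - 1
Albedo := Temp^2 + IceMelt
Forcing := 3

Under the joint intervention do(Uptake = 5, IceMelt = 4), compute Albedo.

13

The joint intervention fixes Uptake = 5, IceMelt = 4, removing each variable's own equation.
Temp = -2Forcing + 3  [with Forcing=3]  = -3
Albedo = Temp^2 + IceMelt  [with Temp=-3, IceMelt=4]  = 13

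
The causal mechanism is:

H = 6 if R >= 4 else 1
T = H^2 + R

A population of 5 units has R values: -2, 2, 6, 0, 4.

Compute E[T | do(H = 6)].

Under do(H=6), H's equation is replaced by H=6 for every unit. Per-unit T: 34, 38, 42, 36, 40. Mean = 38.

38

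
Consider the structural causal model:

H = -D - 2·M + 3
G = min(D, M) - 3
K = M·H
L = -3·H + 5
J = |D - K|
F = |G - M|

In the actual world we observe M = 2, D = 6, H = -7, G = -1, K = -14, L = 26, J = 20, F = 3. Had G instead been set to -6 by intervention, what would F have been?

8

do(G=-6) replaces the equation G = min(D, M) - 3 with the constant G = -6.
F = |G - M|  [with G=-6, M=2]  = 8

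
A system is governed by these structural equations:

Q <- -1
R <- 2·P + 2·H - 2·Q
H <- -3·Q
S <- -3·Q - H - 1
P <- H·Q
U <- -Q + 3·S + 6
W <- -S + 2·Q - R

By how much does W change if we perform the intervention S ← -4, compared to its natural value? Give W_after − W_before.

The intervention breaks the incoming arrows to S: S <- -3·Q - H - 1 no longer applies, and S = -4.
H = -3·Q  [with Q=-1]  = 3
P = H·Q  [with H=3, Q=-1]  = -3
R = 2·P + 2·H - 2·Q  [with P=-3, H=3, Q=-1]  = 2
W = -S + 2·Q - R  [with S=-4, Q=-1, R=2]  = 0
Without intervention: H = -3·Q  [with Q=-1]  = 3; P = H·Q  [with H=3, Q=-1]  = -3; R = 2·P + 2·H - 2·Q  [with P=-3, H=3, Q=-1]  = 2; S = -3·Q - H - 1  [with Q=-1, H=3]  = -1; W = -S + 2·Q - R  [with S=-1, Q=-1, R=2]  = -3.
Change = 0 − (-3) = 3.

3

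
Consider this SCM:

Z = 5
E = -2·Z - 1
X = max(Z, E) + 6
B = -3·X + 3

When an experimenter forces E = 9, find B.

Under do(E=9), the mechanism E = -2·Z - 1 is discarded; E is fixed at 9.
X = max(Z, E) + 6  [with Z=5, E=9]  = 15
B = -3·X + 3  [with X=15]  = -42

-42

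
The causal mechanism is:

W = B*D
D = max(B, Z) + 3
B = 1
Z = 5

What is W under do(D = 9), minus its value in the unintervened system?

1

The intervention breaks the incoming arrows to D: D = max(B, Z) + 3 no longer applies, and D = 9.
W = B*D  [with B=1, D=9]  = 9
Without intervention: D = max(B, Z) + 3  [with B=1, Z=5]  = 8; W = B*D  [with B=1, D=8]  = 8.
Change = 9 − 8 = 1.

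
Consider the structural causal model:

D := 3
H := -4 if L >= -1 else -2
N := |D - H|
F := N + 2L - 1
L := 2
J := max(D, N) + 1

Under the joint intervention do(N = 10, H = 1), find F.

13

The joint intervention fixes N = 10, H = 1, removing each variable's own equation.
F = N + 2L - 1  [with N=10, L=2]  = 13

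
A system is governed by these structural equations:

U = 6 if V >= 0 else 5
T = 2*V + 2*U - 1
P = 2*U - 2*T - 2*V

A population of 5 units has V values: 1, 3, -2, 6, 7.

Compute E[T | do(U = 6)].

do(U=6) breaks U's dependence on V. With U=6 fixed, T across the units is 13, 17, 7, 23, 25, mean 17.

17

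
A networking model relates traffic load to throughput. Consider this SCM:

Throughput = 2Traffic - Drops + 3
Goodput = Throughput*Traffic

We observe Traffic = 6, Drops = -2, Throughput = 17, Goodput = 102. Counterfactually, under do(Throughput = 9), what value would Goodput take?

The intervention breaks the incoming arrows to Throughput: Throughput = 2Traffic - Drops + 3 no longer applies, and Throughput = 9.
Goodput = Throughput*Traffic  [with Throughput=9, Traffic=6]  = 54

54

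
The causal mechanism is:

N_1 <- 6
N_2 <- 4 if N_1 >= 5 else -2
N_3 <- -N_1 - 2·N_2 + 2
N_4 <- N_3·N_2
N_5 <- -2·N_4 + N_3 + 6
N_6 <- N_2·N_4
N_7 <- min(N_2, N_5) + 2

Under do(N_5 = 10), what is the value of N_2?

Under do(N_5=10), the mechanism N_5 <- -2·N_4 + N_3 + 6 is discarded; N_5 is fixed at 10.
No directed path runs from N_5 to N_2, so N_2 keeps its natural value.
N_2 = 4 if N_1 >= 5 else -2  [with N_1=6]  = 4

4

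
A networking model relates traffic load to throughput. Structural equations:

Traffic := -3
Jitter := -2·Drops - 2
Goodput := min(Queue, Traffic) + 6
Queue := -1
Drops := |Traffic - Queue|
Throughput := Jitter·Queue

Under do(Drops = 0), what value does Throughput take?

do(Drops=0) replaces the equation Drops := |Traffic - Queue| with the constant Drops = 0.
Jitter = -2·Drops - 2  [with Drops=0]  = -2
Throughput = Jitter·Queue  [with Jitter=-2, Queue=-1]  = 2

2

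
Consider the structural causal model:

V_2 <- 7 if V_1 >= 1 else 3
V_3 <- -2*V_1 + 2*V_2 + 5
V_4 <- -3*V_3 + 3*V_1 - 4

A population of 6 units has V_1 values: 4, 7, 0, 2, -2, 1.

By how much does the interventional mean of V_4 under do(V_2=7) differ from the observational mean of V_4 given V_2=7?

-13.5

The intervention sets V_2=7 in all 6 units regardless of V_1. Recomputing V_4 per unit gives -25, 2, -61, -43, -79, -52; average -43.
E[V_4|V_2=7] averages over only the 4 units with V_2=7 (V_1 = 4, 7, 2, 1): V_4 = -25, 2, -43, -52, mean -29.5.
Difference = -43 − (-29.5) = -13.5.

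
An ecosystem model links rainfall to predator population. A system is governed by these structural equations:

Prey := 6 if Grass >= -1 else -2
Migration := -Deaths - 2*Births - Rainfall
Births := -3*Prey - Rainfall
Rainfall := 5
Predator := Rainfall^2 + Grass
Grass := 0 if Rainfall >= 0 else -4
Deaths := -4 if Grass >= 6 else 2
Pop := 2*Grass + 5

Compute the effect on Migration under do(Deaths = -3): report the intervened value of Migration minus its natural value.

Intervening sets Deaths = -3 and removes its equation (Deaths := -4 if Grass >= 6 else 2).
Grass = 0 if Rainfall >= 0 else -4  [with Rainfall=5]  = 0
Prey = 6 if Grass >= -1 else -2  [with Grass=0]  = 6
Births = -3*Prey - Rainfall  [with Prey=6, Rainfall=5]  = -23
Migration = -Deaths - 2*Births - Rainfall  [with Deaths=-3, Births=-23, Rainfall=5]  = 44
Without intervention: Grass = 0 if Rainfall >= 0 else -4  [with Rainfall=5]  = 0; Prey = 6 if Grass >= -1 else -2  [with Grass=0]  = 6; Births = -3*Prey - Rainfall  [with Prey=6, Rainfall=5]  = -23; Deaths = -4 if Grass >= 6 else 2  [with Grass=0]  = 2; Migration = -Deaths - 2*Births - Rainfall  [with Deaths=2, Births=-23, Rainfall=5]  = 39.
Change = 44 − 39 = 5.

5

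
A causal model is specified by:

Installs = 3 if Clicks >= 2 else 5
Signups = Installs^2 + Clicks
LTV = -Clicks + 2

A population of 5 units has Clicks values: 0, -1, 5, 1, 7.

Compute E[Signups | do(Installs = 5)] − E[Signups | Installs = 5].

2.4

do(Installs=5) breaks Installs's dependence on Clicks. With Installs=5 fixed, Signups across the units is 25, 24, 30, 26, 32, mean 27.4.
Conditioning on Installs=5 selects the 3 unit(s) with Clicks ∈ {0, -1, 1}. Their Signups values: 25, 24, 26. Mean = 25.
Difference = 27.4 − 25 = 2.4.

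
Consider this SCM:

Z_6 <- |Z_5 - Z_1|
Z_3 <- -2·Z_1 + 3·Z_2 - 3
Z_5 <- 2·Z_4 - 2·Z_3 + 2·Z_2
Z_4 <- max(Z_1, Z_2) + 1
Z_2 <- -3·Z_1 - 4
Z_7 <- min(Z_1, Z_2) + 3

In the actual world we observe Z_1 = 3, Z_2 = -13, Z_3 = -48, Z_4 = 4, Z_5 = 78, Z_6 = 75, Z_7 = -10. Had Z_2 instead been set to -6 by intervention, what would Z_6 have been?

Under do(Z_2=-6), the mechanism Z_2 <- -3·Z_1 - 4 is discarded; Z_2 is fixed at -6.
Z_3 = -2·Z_1 + 3·Z_2 - 3  [with Z_1=3, Z_2=-6]  = -27
Z_4 = max(Z_1, Z_2) + 1  [with Z_1=3, Z_2=-6]  = 4
Z_5 = 2·Z_4 - 2·Z_3 + 2·Z_2  [with Z_4=4, Z_3=-27, Z_2=-6]  = 50
Z_6 = |Z_5 - Z_1|  [with Z_5=50, Z_1=3]  = 47

47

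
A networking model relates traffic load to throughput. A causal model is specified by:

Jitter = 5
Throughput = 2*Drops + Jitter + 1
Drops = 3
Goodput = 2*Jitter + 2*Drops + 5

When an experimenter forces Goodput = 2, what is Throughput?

Under do(Goodput=2), the mechanism Goodput = 2*Jitter + 2*Drops + 5 is discarded; Goodput is fixed at 2.
Since Throughput is not a descendant of the intervened variable, it is unaffected.
Throughput = 2*Drops + Jitter + 1  [with Drops=3, Jitter=5]  = 12

12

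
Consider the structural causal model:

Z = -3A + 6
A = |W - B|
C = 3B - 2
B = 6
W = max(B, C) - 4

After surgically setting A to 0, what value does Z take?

6

Intervening sets A = 0 and removes its equation (A = |W - B|).
Z = -3A + 6  [with A=0]  = 6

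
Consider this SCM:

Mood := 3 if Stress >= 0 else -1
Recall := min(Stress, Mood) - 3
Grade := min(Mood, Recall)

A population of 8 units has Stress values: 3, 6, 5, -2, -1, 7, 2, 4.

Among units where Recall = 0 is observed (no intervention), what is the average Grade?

0

E[Grade|Recall=0] averages over only the 5 units with Recall=0 (Stress = 3, 6, 5, 7, 4): Grade = 0, 0, 0, 0, 0, mean 0.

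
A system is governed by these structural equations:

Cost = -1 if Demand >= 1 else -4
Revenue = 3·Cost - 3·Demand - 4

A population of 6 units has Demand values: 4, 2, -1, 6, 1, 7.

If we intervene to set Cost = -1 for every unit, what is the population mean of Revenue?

Under do(Cost=-1), Cost's equation is replaced by Cost=-1 for every unit. Per-unit Revenue: -19, -13, -4, -25, -10, -28. Mean = -16.5.

-16.5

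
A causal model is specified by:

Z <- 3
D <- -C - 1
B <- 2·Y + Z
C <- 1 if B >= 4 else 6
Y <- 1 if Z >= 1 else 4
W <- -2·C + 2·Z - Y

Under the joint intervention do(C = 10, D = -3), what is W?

-15

Setting C = 10, D = -3 by intervention discards those variables' equations.
Y = 1 if Z >= 1 else 4  [with Z=3]  = 1
W = -2·C + 2·Z - Y  [with C=10, Z=3, Y=1]  = -15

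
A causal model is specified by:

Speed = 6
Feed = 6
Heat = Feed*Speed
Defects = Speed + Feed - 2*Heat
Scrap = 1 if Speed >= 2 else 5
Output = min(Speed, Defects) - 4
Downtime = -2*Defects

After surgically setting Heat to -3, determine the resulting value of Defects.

18

The intervention breaks the incoming arrows to Heat: Heat = Feed*Speed no longer applies, and Heat = -3.
Defects = Speed + Feed - 2*Heat  [with Speed=6, Feed=6, Heat=-3]  = 18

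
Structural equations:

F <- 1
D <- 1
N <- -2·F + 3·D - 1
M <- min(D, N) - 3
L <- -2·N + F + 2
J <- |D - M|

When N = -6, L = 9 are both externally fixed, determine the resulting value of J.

Setting N = -6, L = 9 by intervention discards those variables' equations.
M = min(D, N) - 3  [with D=1, N=-6]  = -9
J = |D - M|  [with D=1, M=-9]  = 10

10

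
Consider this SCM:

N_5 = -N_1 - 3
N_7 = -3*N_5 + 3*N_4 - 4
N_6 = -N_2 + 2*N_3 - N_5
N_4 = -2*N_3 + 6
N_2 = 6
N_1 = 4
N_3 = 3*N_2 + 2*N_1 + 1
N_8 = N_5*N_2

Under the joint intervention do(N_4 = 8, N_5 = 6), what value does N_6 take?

42

The joint intervention fixes N_4 = 8, N_5 = 6, removing each variable's own equation.
N_3 = 3*N_2 + 2*N_1 + 1  [with N_2=6, N_1=4]  = 27
N_6 = -N_2 + 2*N_3 - N_5  [with N_2=6, N_3=27, N_5=6]  = 42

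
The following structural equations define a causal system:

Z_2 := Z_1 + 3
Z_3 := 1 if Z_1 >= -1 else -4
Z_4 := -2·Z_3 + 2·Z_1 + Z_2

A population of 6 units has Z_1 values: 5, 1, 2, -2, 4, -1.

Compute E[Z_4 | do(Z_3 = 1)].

5.5

Every unit gets Z_3=1 under the intervention. Z_4 values become 16, 4, 7, -5, 13, -2; E[Z_4|do(Z_3=1)] = 5.5.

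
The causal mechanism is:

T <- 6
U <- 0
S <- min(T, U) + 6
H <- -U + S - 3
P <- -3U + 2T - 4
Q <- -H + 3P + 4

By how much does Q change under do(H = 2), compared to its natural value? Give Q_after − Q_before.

1

Under do(H=2), the mechanism H <- -U + S - 3 is discarded; H is fixed at 2.
P = -3U + 2T - 4  [with U=0, T=6]  = 8
Q = -H + 3P + 4  [with H=2, P=8]  = 26
Without intervention: S = min(T, U) + 6  [with T=6, U=0]  = 6; H = -U + S - 3  [with U=0, S=6]  = 3; P = -3U + 2T - 4  [with U=0, T=6]  = 8; Q = -H + 3P + 4  [with H=3, P=8]  = 25.
Change = 26 − 25 = 1.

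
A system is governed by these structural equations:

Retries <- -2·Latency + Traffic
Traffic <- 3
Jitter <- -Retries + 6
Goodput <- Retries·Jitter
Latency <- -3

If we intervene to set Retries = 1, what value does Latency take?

Under do(Retries=1), the mechanism Retries <- -2·Latency + Traffic is discarded; Retries is fixed at 1.
Since Latency is not a descendant of the intervened variable, it is unaffected.

-3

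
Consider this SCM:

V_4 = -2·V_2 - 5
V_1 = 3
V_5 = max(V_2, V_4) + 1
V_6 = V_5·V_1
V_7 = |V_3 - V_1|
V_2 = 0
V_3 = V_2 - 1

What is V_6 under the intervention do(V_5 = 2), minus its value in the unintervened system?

3

The intervention breaks the incoming arrows to V_5: V_5 = max(V_2, V_4) + 1 no longer applies, and V_5 = 2.
V_6 = V_5·V_1  [with V_5=2, V_1=3]  = 6
Without intervention: V_4 = -2·V_2 - 5  [with V_2=0]  = -5; V_5 = max(V_2, V_4) + 1  [with V_2=0, V_4=-5]  = 1; V_6 = V_5·V_1  [with V_5=1, V_1=3]  = 3.
Change = 6 − 3 = 3.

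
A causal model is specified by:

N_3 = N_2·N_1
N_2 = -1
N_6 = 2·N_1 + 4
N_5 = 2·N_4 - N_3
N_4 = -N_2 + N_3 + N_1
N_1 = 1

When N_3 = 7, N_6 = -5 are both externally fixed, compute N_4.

9

Setting N_3 = 7, N_6 = -5 by intervention discards those variables' equations.
N_4 = -N_2 + N_3 + N_1  [with N_2=-1, N_3=7, N_1=1]  = 9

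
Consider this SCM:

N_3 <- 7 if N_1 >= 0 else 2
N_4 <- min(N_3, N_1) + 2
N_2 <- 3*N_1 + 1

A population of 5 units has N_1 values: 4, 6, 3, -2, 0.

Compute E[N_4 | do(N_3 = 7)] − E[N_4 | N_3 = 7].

-1.05

The intervention sets N_3=7 in all 5 units regardless of N_1. Recomputing N_4 per unit gives 6, 8, 5, 0, 2; average 4.2.
E[N_4|N_3=7] averages over only the 4 units with N_3=7 (N_1 = 4, 6, 3, 0): N_4 = 6, 8, 5, 2, mean 5.25.
Difference = 4.2 − 5.25 = -1.05.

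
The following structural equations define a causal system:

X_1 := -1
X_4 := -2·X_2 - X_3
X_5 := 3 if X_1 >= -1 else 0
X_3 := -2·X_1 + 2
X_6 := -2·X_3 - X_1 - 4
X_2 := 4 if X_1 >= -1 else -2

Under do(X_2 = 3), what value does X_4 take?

Under do(X_2=3), the mechanism X_2 := 4 if X_1 >= -1 else -2 is discarded; X_2 is fixed at 3.
X_3 = -2·X_1 + 2  [with X_1=-1]  = 4
X_4 = -2·X_2 - X_3  [with X_2=3, X_3=4]  = -10

-10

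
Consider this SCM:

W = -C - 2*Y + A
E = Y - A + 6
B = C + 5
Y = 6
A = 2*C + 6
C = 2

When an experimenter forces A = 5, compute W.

do(A=5) replaces the equation A = 2*C + 6 with the constant A = 5.
W = -C - 2*Y + A  [with C=2, Y=6, A=5]  = -9

-9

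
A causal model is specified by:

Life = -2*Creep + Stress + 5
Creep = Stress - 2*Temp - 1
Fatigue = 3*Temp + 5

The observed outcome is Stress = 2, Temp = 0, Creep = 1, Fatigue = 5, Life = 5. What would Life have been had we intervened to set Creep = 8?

-9

do(Creep=8) replaces the equation Creep = Stress - 2*Temp - 1 with the constant Creep = 8.
Life = -2*Creep + Stress + 5  [with Creep=8, Stress=2]  = -9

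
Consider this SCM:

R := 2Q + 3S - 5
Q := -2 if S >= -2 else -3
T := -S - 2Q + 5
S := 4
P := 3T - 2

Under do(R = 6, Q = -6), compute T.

13

The joint intervention fixes R = 6, Q = -6, removing each variable's own equation.
T = -S - 2Q + 5  [with S=4, Q=-6]  = 13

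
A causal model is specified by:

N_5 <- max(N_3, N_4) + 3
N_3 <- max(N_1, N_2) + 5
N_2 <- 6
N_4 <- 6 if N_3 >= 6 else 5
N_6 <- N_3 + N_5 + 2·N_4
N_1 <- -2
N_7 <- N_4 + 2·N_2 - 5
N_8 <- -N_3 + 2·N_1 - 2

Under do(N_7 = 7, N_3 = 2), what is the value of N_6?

Setting N_7 = 7, N_3 = 2 by intervention discards those variables' equations.
N_4 = 6 if N_3 >= 6 else 5  [with N_3=2]  = 5
N_5 = max(N_3, N_4) + 3  [with N_3=2, N_4=5]  = 8
N_6 = N_3 + N_5 + 2·N_4  [with N_3=2, N_5=8, N_4=5]  = 20

20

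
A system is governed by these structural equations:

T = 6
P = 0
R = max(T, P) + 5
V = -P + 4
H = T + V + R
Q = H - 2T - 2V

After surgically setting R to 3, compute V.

4

The intervention breaks the incoming arrows to R: R = max(T, P) + 5 no longer applies, and R = 3.
V is not downstream of the intervention, so its value is determined by the original equations.
V = -P + 4  [with P=0]  = 4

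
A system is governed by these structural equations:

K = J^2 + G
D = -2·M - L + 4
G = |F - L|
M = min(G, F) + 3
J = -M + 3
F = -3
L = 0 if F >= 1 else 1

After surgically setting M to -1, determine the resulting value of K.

20

The intervention breaks the incoming arrows to M: M = min(G, F) + 3 no longer applies, and M = -1.
L = 0 if F >= 1 else 1  [with F=-3]  = 1
G = |F - L|  [with F=-3, L=1]  = 4
J = -M + 3  [with M=-1]  = 4
K = J^2 + G  [with J=4, G=4]  = 20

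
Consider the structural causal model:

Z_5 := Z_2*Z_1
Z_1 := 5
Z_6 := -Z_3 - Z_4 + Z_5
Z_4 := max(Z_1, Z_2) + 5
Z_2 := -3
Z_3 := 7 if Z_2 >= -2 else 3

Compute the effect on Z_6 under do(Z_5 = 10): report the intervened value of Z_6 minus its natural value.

25

The intervention breaks the incoming arrows to Z_5: Z_5 := Z_2*Z_1 no longer applies, and Z_5 = 10.
Z_3 = 7 if Z_2 >= -2 else 3  [with Z_2=-3]  = 3
Z_4 = max(Z_1, Z_2) + 5  [with Z_1=5, Z_2=-3]  = 10
Z_6 = -Z_3 - Z_4 + Z_5  [with Z_3=3, Z_4=10, Z_5=10]  = -3
Without intervention: Z_3 = 7 if Z_2 >= -2 else 3  [with Z_2=-3]  = 3; Z_4 = max(Z_1, Z_2) + 5  [with Z_1=5, Z_2=-3]  = 10; Z_5 = Z_2*Z_1  [with Z_2=-3, Z_1=5]  = -15; Z_6 = -Z_3 - Z_4 + Z_5  [with Z_3=3, Z_4=10, Z_5=-15]  = -28.
Change = -3 − (-28) = 25.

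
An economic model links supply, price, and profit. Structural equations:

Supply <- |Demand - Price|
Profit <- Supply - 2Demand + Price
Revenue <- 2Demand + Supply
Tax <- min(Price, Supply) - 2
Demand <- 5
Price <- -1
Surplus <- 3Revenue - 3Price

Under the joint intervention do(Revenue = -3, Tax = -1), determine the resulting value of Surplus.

Under do(Revenue = -3, Tax = -1), each intervened variable's structural equation is replaced by its fixed value.
Surplus = 3Revenue - 3Price  [with Revenue=-3, Price=-1]  = -6

-6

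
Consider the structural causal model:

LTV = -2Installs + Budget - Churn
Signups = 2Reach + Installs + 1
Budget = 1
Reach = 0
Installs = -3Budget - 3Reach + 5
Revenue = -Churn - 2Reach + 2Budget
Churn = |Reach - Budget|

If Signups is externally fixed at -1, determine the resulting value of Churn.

Intervening sets Signups = -1 and removes its equation (Signups = 2Reach + Installs + 1).
No directed path runs from Signups to Churn, so Churn keeps its natural value.
Churn = |Reach - Budget|  [with Reach=0, Budget=1]  = 1

1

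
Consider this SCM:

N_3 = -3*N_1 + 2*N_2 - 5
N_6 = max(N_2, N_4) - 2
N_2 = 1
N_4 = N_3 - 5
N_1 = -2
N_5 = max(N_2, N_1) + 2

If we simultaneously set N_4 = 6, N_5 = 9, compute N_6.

4

The joint intervention fixes N_4 = 6, N_5 = 9, removing each variable's own equation.
N_6 = max(N_2, N_4) - 2  [with N_2=1, N_4=6]  = 4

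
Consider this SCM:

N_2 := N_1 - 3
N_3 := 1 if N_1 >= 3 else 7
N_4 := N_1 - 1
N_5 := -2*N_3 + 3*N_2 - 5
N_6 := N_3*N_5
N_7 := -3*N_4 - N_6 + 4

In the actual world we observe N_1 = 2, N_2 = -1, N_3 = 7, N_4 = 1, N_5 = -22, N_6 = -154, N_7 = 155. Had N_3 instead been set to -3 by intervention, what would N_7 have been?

The intervention breaks the incoming arrows to N_3: N_3 := 1 if N_1 >= 3 else 7 no longer applies, and N_3 = -3.
N_2 = N_1 - 3  [with N_1=2]  = -1
N_4 = N_1 - 1  [with N_1=2]  = 1
N_5 = -2*N_3 + 3*N_2 - 5  [with N_3=-3, N_2=-1]  = -2
N_6 = N_3*N_5  [with N_3=-3, N_5=-2]  = 6
N_7 = -3*N_4 - N_6 + 4  [with N_4=1, N_6=6]  = -5

-5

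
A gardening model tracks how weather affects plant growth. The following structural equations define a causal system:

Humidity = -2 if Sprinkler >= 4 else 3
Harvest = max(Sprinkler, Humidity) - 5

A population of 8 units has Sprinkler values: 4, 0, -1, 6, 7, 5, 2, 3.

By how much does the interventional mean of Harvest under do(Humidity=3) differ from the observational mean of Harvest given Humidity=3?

do(Humidity=3) breaks Humidity's dependence on Sprinkler. With Humidity=3 fixed, Harvest across the units is -1, -2, -2, 1, 2, 0, -2, -2, mean -0.75.
Conditioning on Humidity=3 selects the 4 unit(s) with Sprinkler ∈ {0, -1, 2, 3}. Their Harvest values: -2, -2, -2, -2. Mean = -2.
Difference = -0.75 − (-2) = 1.25.

1.25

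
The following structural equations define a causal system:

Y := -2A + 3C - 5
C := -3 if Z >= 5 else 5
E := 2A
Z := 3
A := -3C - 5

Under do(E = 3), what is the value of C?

5

Under do(E=3), the mechanism E := 2A is discarded; E is fixed at 3.
No directed path runs from E to C, so C keeps its natural value.
C = -3 if Z >= 5 else 5  [with Z=3]  = 5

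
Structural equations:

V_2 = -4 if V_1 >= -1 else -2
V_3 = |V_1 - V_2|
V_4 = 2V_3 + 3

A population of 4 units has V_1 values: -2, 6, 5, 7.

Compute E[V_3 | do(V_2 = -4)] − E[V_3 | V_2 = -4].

-2

do(V_2=-4) breaks V_2's dependence on V_1. With V_2=-4 fixed, V_3 across the units is 2, 10, 9, 11, mean 8.
E[V_3|V_2=-4] averages over only the 3 units with V_2=-4 (V_1 = 6, 5, 7): V_3 = 10, 9, 11, mean 10.
Difference = 8 − 10 = -2.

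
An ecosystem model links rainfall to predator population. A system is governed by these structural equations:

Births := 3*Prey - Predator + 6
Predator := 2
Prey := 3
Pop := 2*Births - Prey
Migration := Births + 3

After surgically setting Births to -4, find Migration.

-1

The intervention breaks the incoming arrows to Births: Births := 3*Prey - Predator + 6 no longer applies, and Births = -4.
Migration = Births + 3  [with Births=-4]  = -1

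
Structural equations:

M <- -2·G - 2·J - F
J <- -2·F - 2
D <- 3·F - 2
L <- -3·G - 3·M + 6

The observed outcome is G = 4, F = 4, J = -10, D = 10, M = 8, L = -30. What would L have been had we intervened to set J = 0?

30

The intervention breaks the incoming arrows to J: J <- -2·F - 2 no longer applies, and J = 0.
M = -2·G - 2·J - F  [with G=4, J=0, F=4]  = -12
L = -3·G - 3·M + 6  [with G=4, M=-12]  = 30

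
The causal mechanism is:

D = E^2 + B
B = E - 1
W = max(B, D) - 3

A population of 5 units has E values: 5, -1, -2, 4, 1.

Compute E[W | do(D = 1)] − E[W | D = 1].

Every unit gets D=1 under the intervention. W values become 1, -2, -2, 0, -2; E[W|do(D=1)] = -1.
E[W|D=1] averages over only the 2 units with D=1 (E = -2, 1): W = -2, -2, mean -2.
Difference = -1 − (-2) = 1.

1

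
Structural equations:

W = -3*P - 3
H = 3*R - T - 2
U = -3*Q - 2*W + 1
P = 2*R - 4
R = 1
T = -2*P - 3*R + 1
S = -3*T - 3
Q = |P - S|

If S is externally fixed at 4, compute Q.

Under do(S=4), the mechanism S = -3*T - 3 is discarded; S is fixed at 4.
P = 2*R - 4  [with R=1]  = -2
Q = |P - S|  [with P=-2, S=4]  = 6

6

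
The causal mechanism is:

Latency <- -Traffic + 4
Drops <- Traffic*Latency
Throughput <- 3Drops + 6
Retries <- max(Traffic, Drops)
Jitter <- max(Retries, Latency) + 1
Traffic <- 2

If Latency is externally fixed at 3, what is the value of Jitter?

do(Latency=3) replaces the equation Latency <- -Traffic + 4 with the constant Latency = 3.
Drops = Traffic*Latency  [with Traffic=2, Latency=3]  = 6
Retries = max(Traffic, Drops)  [with Traffic=2, Drops=6]  = 6
Jitter = max(Retries, Latency) + 1  [with Retries=6, Latency=3]  = 7

7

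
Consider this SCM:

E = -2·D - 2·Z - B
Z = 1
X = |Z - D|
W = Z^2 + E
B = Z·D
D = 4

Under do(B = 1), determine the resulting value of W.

Under do(B=1), the mechanism B = Z·D is discarded; B is fixed at 1.
E = -2·D - 2·Z - B  [with D=4, Z=1, B=1]  = -11
W = Z^2 + E  [with Z=1, E=-11]  = -10

-10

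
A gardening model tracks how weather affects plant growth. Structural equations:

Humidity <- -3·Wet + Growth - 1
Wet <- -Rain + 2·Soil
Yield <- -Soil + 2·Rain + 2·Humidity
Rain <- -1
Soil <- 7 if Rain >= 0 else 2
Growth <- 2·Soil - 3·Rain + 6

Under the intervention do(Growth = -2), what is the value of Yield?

Under do(Growth=-2), the mechanism Growth <- 2·Soil - 3·Rain + 6 is discarded; Growth is fixed at -2.
Soil = 7 if Rain >= 0 else 2  [with Rain=-1]  = 2
Wet = -Rain + 2·Soil  [with Rain=-1, Soil=2]  = 5
Humidity = -3·Wet + Growth - 1  [with Wet=5, Growth=-2]  = -18
Yield = -Soil + 2·Rain + 2·Humidity  [with Soil=2, Rain=-1, Humidity=-18]  = -40

-40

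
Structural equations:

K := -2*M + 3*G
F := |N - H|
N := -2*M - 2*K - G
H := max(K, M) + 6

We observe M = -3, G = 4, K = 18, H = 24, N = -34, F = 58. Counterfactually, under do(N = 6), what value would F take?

18

The intervention breaks the incoming arrows to N: N := -2*M - 2*K - G no longer applies, and N = 6.
K = -2*M + 3*G  [with M=-3, G=4]  = 18
H = max(K, M) + 6  [with K=18, M=-3]  = 24
F = |N - H|  [with N=6, H=24]  = 18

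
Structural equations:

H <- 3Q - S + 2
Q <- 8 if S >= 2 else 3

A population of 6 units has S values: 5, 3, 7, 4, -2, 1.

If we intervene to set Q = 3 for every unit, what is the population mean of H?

8

Under do(Q=3), Q's equation is replaced by Q=3 for every unit. Per-unit H: 6, 8, 4, 7, 13, 10. Mean = 8.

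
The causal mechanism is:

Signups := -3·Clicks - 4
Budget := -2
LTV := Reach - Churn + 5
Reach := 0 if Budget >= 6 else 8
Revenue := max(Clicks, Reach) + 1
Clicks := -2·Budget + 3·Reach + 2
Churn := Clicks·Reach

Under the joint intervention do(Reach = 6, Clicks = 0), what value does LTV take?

Under do(Reach = 6, Clicks = 0), each intervened variable's structural equation is replaced by its fixed value.
Churn = Clicks·Reach  [with Clicks=0, Reach=6]  = 0
LTV = Reach - Churn + 5  [with Reach=6, Churn=0]  = 11

11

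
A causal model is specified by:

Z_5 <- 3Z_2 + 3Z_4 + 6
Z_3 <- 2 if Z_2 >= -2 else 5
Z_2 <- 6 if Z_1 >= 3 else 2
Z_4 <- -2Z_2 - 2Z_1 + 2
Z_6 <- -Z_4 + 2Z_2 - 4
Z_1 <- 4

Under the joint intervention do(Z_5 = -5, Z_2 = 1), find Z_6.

The joint intervention fixes Z_5 = -5, Z_2 = 1, removing each variable's own equation.
Z_4 = -2Z_2 - 2Z_1 + 2  [with Z_2=1, Z_1=4]  = -8
Z_6 = -Z_4 + 2Z_2 - 4  [with Z_4=-8, Z_2=1]  = 6

6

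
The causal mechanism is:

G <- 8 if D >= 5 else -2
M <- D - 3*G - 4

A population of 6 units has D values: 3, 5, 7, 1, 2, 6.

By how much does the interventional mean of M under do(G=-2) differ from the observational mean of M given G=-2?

do(G=-2) breaks G's dependence on D. With G=-2 fixed, M across the units is 5, 7, 9, 3, 4, 8, mean 6.
Conditioning on G=-2 selects the 3 unit(s) with D ∈ {3, 1, 2}. Their M values: 5, 3, 4. Mean = 4.
Difference = 6 − 4 = 2.

2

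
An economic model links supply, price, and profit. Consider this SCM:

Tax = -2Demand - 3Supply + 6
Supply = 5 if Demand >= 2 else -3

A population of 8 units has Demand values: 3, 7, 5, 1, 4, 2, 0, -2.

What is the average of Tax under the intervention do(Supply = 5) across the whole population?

The intervention sets Supply=5 in all 8 units regardless of Demand. Recomputing Tax per unit gives -15, -23, -19, -11, -17, -13, -9, -5; average -14.

-14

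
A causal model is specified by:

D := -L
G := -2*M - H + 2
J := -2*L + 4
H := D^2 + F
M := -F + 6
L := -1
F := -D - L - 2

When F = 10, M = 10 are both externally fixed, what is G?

-29

Setting F = 10, M = 10 by intervention discards those variables' equations.
D = -L  [with L=-1]  = 1
H = D^2 + F  [with D=1, F=10]  = 11
G = -2*M - H + 2  [with M=10, H=11]  = -29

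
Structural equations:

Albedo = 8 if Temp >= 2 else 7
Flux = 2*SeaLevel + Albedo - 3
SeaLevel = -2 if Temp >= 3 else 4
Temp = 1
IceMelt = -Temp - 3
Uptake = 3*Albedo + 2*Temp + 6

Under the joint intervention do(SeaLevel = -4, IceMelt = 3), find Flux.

The joint intervention fixes SeaLevel = -4, IceMelt = 3, removing each variable's own equation.
Albedo = 8 if Temp >= 2 else 7  [with Temp=1]  = 7
Flux = 2*SeaLevel + Albedo - 3  [with SeaLevel=-4, Albedo=7]  = -4

-4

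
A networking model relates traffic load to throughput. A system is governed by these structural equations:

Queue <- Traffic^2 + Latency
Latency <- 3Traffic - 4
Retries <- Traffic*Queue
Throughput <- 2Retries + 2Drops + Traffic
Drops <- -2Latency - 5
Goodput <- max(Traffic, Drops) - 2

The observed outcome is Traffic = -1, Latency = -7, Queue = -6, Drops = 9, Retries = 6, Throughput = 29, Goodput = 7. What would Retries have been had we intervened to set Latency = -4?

do(Latency=-4) replaces the equation Latency <- 3Traffic - 4 with the constant Latency = -4.
Queue = Traffic^2 + Latency  [with Traffic=-1, Latency=-4]  = -3
Retries = Traffic*Queue  [with Traffic=-1, Queue=-3]  = 3

3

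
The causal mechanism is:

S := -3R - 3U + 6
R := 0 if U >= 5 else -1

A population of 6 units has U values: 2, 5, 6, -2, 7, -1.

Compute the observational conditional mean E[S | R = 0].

Observing R=0 restricts to units where R's equation naturally yields 0: U ∈ {5, 6, 7}. In that subpopulation S = -9, -12, -15, mean -12.

-12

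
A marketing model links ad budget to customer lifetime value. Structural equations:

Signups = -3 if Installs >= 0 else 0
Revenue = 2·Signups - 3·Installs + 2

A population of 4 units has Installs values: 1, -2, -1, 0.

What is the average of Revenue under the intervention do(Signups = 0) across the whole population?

3.5

Every unit gets Signups=0 under the intervention. Revenue values become -1, 8, 5, 2; E[Revenue|do(Signups=0)] = 3.5.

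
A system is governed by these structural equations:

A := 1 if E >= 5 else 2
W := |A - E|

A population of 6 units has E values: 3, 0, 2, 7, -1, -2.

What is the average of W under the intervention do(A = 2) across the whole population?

2.5

do(A=2) breaks A's dependence on E. With A=2 fixed, W across the units is 1, 2, 0, 5, 3, 4, mean 2.5.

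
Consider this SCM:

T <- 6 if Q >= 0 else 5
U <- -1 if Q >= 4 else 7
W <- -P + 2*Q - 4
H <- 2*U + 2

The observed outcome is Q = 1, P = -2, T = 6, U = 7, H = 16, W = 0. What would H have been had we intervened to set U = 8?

18

Intervening sets U = 8 and removes its equation (U <- -1 if Q >= 4 else 7).
H = 2*U + 2  [with U=8]  = 18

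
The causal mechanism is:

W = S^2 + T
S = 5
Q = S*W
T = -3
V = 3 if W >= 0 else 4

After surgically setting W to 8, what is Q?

40

The intervention breaks the incoming arrows to W: W = S^2 + T no longer applies, and W = 8.
Q = S*W  [with S=5, W=8]  = 40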